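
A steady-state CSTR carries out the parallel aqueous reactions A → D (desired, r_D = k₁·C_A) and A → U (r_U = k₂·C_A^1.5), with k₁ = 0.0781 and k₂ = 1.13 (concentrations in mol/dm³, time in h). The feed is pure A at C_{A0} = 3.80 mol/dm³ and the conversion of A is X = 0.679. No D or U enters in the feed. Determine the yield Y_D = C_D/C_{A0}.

Exit C_A = C_{A0}(1−X) = 3.80×0.321 = 1.220 mol/dm³.
A CSTR operates uniformly at the exit composition, giving r_D = 0.09527 and r_U = 1.522 (each k·C_A^n at C_A = 1.220).
Fraction of consumed A going to D: r_D/(r_D+r_U) = 0.05889.
C_D = 0.05889·C_{A0}·X = 0.05889×3.80×0.679 = 0.152 mol/dm³; Y_D = C_D/C_{A0} = 0.0400.

0.0400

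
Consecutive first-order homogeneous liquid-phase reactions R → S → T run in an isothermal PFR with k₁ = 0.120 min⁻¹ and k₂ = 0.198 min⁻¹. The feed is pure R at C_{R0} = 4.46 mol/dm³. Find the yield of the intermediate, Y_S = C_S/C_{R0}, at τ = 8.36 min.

For first-order series with pure R initially, C_S(τ) = k₁C_{R0}/(k₂−k₁)·(e^(−k₁τ) − e^(−k₂τ)).
e^(−k₁τ) = e^(−0.120×8.36) = e^(−1.003) = 0.3667; e^(−k₂τ) = e^(−1.655) = 0.1910.
C_S = 0.120×4.46/(0.198−0.120) × (0.3667−0.1910) = 6.862×0.1757 = 1.205 mol/dm³.
Y_S = C_S/C_{R0} = 1.205/4.46 = 0.270.

0.270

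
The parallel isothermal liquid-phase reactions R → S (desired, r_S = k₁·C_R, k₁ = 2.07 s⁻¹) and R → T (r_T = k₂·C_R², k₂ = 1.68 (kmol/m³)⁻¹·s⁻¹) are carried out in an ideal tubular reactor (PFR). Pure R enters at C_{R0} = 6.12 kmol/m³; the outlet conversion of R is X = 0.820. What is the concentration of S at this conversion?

C_R = C_{R0}(1−X) = 1.102 kmol/m³.
Along a PFR/batch, dC_S/dC_R = −r_S/(r_S+r_T) = −k₁/(k₁+k₂·C_R).
Integrating from C_{R0} to C_R: C_S = (2.07/1.68)·ln[(2.07+1.68·6.12)/(2.07+1.68·1.10)] = 1.232·ln(12.35/3.921) = 1.414 kmol/m³.

1.41 kmol/m³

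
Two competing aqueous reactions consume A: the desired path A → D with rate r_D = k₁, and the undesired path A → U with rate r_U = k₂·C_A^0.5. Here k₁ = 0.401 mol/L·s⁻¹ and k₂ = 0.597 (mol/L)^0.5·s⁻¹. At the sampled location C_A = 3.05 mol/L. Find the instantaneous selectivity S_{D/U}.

0.385

S_{D/U} = r_D/r_U = (k₁)/(k₂·C_A^0.5) = (k₁/k₂)·C_A^-0.5.
= (0.401) / (0.597×3.050^0.5) = 0.4010/1.043 = 0.385.
The undesired path is higher order in A, so low C_A (CSTR or dilute feed) favours D.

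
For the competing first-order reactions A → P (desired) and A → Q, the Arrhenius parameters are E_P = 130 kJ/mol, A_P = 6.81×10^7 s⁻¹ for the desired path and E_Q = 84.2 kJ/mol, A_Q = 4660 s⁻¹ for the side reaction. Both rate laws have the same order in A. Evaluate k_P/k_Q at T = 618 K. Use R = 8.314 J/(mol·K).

1.97

Since both paths have the same order in A, the concentration cancels and S_{P/Q} = k_P/k_Q = (A_P/A_Q)·exp[(E_Q−E_P)/(RT)].
(E_Q−E_P)/(RT) = (84.2−130)×10³/(8.314×618) = -45800/5138 = -8.914.
k_P/k_Q = (6.81×10^7/4660)·exp(-8.914) = 14614 × 1.345×10^-4 = 1.97.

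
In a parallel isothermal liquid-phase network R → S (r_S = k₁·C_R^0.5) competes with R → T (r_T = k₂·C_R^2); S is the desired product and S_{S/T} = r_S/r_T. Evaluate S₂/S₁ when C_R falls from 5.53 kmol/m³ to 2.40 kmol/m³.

S_{S/T} = (k₁/k₂)·C_R^-1.5, so S₂/S₁ = (C_{R,2}/C_{R,1})^-1.5.
= (2.40/5.53)^(-1.5) = (0.4340)^(-1.5) = 3.50.

3.50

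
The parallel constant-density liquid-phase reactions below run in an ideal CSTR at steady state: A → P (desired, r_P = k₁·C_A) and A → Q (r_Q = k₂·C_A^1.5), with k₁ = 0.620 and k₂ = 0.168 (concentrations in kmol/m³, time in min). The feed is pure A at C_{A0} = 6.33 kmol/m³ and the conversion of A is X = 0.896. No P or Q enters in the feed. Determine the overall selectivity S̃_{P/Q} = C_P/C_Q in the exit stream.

Exit C_A = C_{A0}(1−X) = 6.33×0.104 = 0.6583 kmol/m³.
Rates in a CSTR are evaluated at the outlet concentration: r_P = 0.620×0.6583 = 0.4082, r_Q = 0.168×0.6583^1.5 = 0.08974.
Overall selectivity = C_P/C_Q = r_Pτ/(r_Qτ) = r_P/r_Q = 4.55.

4.55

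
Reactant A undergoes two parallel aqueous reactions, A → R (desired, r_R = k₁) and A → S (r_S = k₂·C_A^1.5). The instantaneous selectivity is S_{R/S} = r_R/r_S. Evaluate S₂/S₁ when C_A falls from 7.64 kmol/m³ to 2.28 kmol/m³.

S_{R/S} = (k₁/k₂)·C_A^-1.5, so S₂/S₁ = (C_{A,2}/C_{A,1})^-1.5.
= (2.28/7.64)^(-1.5) = (0.2984)^(-1.5) = 6.13.

6.13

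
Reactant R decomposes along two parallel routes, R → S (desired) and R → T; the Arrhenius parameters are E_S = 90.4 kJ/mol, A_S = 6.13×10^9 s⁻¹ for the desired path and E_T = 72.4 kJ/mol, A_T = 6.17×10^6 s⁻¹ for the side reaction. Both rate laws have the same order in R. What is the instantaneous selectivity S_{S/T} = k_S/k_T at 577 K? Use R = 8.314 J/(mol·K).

23.3

k_S/k_T = (A_S/A_T)·exp[−(E_S−E_T)/(RT)] = (A_S/A_T)·exp[(E_T−E_S)/(RT)].
(E_T−E_S)/(RT) = (72.4−90.4)×10³/(8.314×577) = -18000/4797 = -3.752.
k_S/k_T = (6.13×10^9/6.17×10^6)·exp(-3.752) = 993.5 × 0.02347 = 23.3.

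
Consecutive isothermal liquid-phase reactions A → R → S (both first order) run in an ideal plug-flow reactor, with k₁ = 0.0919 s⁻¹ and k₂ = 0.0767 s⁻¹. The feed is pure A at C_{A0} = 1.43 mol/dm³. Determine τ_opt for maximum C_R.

Setting dC_R/dτ = 0 gives τ_opt = ln(k₂/k₁)/(k₂−k₁).
= ln(0.0767/0.0919)/(0.0767−0.0919) = ln(0.8346)/-0.01520 = -0.1808/-0.01520 = 11.9 s.

11.9 s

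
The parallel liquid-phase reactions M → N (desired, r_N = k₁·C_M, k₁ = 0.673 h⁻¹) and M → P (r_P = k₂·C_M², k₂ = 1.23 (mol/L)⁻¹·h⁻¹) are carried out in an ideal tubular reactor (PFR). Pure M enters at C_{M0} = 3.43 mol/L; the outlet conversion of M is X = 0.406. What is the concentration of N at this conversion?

0.236 mol/L

C_M = C_{M0}(1−X) = 2.037 mol/L.
Along a PFR/batch, dC_N/dC_M = −r_N/(r_N+r_P) = −k₁/(k₁+k₂·C_M).
Integrating from C_{M0} to C_M: C_N = (0.673/1.23)·ln[(0.673+1.23·3.43)/(0.673+1.23·2.04)] = 0.5472·ln(4.892/3.179) = 0.2358 mol/L.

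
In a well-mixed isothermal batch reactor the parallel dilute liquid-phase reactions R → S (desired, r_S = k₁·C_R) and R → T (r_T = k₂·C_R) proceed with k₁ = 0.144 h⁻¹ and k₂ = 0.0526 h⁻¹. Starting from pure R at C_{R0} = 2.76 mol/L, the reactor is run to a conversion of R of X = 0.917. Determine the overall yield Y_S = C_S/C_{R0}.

C_R = C_{R0}(1−X) = 0.2291 mol/L.
Both paths are first order in R, so the instantaneous fraction to S is constant: dC_S/d(−C_R) = k₁/(k₁+k₂) = 0.7325.
C_S = 0.7325·(C_{R0}−C_R) = 0.7325×2.531 = 1.85 mol/L.
Y_S = C_S/C_{R0} = 1.854/2.76 = 0.672.

0.672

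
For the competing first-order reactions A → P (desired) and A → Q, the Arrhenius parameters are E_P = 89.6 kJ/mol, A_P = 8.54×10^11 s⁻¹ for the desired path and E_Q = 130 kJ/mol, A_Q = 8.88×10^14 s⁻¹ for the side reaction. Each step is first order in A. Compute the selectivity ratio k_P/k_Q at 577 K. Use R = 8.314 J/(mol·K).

4.37

With equal orders, S_{P/Q} = k_P/k_Q = (A_P/A_Q)·exp[(E_Q−E_P)/(RT)].
(E_Q−E_P)/(RT) = (130−89.6)×10³/(8.314×577) = 40400/4797 = 8.422.
k_P/k_Q = (8.54×10^11/8.88×10^14)·exp(8.422) = 9.617×10^-4 × 4544 = 4.37.
Since E_P < E_Q, lowering the temperature improves selectivity toward P.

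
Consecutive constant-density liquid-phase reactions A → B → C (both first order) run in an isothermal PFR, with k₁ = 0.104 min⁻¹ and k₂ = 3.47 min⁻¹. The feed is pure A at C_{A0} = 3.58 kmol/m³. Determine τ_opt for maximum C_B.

For first-order series the maximum of C_B occurs at τ_opt = ln(k₂/k₁)/(k₂−k₁).
= ln(3.47/0.104)/(3.47−0.104) = ln(33.37)/3.366 = 3.508/3.366 = 1.04 min.

1.04 min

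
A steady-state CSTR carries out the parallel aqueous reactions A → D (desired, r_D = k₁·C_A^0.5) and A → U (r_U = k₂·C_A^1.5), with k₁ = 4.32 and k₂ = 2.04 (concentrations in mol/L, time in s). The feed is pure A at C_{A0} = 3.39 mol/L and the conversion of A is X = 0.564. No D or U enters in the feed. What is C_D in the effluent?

1.13 mol/L

Exit C_A = C_{A0}(1−X) = 3.39×0.436 = 1.478 mol/L.
Rates in a CSTR are evaluated at the outlet concentration: r_D = 4.32×1.478^0.5 = 5.252, r_U = 2.04×1.478^1.5 = 3.666.
Fraction of consumed A going to D: r_D/(r_D+r_U) = 0.5889.
C_D = 0.5889·C_{A0}·X = 0.5889×3.39×0.564 = 1.13 mol/L.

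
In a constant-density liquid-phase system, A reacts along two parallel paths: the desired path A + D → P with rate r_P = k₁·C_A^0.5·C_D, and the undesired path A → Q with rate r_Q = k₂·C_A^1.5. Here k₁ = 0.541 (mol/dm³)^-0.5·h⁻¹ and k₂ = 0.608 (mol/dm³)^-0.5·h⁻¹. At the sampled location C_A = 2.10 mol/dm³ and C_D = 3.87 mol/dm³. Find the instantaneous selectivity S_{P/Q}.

1.64

S_{P/Q} = r_P/r_Q = (k₁·C_A^0.5·C_D)/(k₂·C_A^1.5) = (k₁/k₂)·C_A⁻¹·C_D.
= (0.541×2.100^0.5×3.870) / (0.608×2.100^1.5) = 3.034/1.850 = 1.64.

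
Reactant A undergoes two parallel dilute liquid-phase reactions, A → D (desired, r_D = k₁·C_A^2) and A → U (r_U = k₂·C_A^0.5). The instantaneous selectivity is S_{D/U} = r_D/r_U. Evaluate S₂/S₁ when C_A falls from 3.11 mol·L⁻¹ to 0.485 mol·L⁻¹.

0.0616

S_{D/U} = (k₁/k₂)·C_A^1.5, so S₂/S₁ = (C_{A,2}/C_{A,1})^1.5.
= (0.485/3.11)^1.5 = (0.1559)^1.5 = 0.0616.
Selectivity toward D falls as C_A falls — high-concentration operation is favoured.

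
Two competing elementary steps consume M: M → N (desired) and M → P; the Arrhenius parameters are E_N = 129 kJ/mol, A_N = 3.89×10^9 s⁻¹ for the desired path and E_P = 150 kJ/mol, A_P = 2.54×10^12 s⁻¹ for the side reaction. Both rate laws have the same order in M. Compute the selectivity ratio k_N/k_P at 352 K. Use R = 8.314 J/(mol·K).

Since both paths have the same order in M, the concentration cancels and S_{N/P} = k_N/k_P = (A_N/A_P)·exp[(E_P−E_N)/(RT)].
(E_P−E_N)/(RT) = (150−129)×10³/(8.314×352) = 21000/2927 = 7.176.
k_N/k_P = (3.89×10^9/2.54×10^12)·exp(7.176) = 0.001531 × 1307 = 2.00.

2.00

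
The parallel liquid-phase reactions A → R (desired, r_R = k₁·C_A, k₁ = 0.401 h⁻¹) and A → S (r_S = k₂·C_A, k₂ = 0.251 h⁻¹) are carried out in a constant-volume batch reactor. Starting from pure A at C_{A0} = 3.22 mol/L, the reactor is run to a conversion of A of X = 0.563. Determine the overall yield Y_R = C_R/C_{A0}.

0.346

C_A = C_{A0}(1−X) = 1.407 mol/L.
Both paths are first order in A, so the instantaneous fraction to R is constant: dC_R/d(−C_A) = k₁/(k₁+k₂) = 0.6150.
C_R = 0.6150·(C_{A0}−C_A) = 0.6150×1.813 = 1.11 mol/L.
Y_R = C_R/C_{A0} = 1.115/3.22 = 0.346.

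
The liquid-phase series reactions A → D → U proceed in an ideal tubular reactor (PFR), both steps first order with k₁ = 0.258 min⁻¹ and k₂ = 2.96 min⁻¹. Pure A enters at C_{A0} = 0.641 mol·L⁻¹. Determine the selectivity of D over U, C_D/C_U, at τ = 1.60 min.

Solving the coupled first-order balances gives C_D(τ) = [k₁/(k₂−k₁)]·C_{A0}·(e^(−k₁τ) − e^(−k₂τ)).
e^(−k₁τ) = e^(−0.258×1.60) = e^(−0.4128) = 0.6618; e^(−k₂τ) = e^(−4.736) = 0.008774.
C_D = 0.258×0.641/(2.96−0.258) × (0.6618−0.008774) = 0.06121×0.6530 = 0.03997 mol·L⁻¹.
C_A = C_{A0}e^(−k₁τ) = 0.4242 mol·L⁻¹, so C_U = C_{A0}−C_A−C_D = 0.1768 mol·L⁻¹; C_D/C_U = 0.226.

0.226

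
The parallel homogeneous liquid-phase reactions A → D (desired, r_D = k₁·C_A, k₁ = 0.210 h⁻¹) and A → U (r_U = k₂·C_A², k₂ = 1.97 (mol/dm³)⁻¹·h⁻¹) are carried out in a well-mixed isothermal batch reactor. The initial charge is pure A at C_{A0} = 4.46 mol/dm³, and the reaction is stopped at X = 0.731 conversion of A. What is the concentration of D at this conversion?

C_A = C_{A0}(1−X) = 1.200 mol/dm³.
Along a PFR/batch, dC_D/dC_A = −r_D/(r_D+r_U) = −k₁/(k₁+k₂·C_A).
Integrating from C_{A0} to C_A: C_D = (0.210/1.97)·ln[(0.210+1.97·4.46)/(0.210+1.97·1.20)] = 0.1066·ln(8.996/2.573) = 0.1334 mol/dm³.

0.133 mol/dm³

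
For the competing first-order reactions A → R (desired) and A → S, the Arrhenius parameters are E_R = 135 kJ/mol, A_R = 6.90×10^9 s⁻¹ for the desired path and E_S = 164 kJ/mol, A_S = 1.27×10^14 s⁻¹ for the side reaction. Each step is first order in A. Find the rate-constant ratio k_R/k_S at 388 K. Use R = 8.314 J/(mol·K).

0.436

k_R/k_S = (A_R/A_S)·exp[−(E_R−E_S)/(RT)] = (A_R/A_S)·exp[(E_S−E_R)/(RT)].
(E_S−E_R)/(RT) = (164−135)×10³/(8.314×388) = 29000/3226 = 8.990.
k_R/k_S = (6.90×10^9/1.27×10^14)·exp(8.990) = 5.433×10^-5 × 8022 = 0.436.
Since E_R < E_S, lowering the temperature improves selectivity toward R.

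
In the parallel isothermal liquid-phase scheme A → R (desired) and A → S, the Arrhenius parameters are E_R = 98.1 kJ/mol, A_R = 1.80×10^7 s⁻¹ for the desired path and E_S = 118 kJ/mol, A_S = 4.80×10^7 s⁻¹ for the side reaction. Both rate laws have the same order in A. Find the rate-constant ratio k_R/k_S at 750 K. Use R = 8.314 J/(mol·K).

9.12

With equal orders, S_{R/S} = k_R/k_S = (A_R/A_S)·exp[(E_S−E_R)/(RT)].
(E_S−E_R)/(RT) = (118−98.1)×10³/(8.314×750) = 19900/6236 = 3.191.
k_R/k_S = (1.80×10^7/4.80×10^7)·exp(3.191) = 0.3750 × 24.32 = 9.12.
Since E_R < E_S, lowering the temperature improves selectivity toward R.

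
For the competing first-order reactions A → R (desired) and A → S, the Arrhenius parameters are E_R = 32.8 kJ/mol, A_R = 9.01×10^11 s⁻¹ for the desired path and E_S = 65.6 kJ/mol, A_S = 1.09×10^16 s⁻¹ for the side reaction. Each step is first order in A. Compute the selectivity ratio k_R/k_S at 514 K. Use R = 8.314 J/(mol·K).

0.178

k_R/k_S = (A_R/A_S)·exp[−(E_R−E_S)/(RT)] = (A_R/A_S)·exp[(E_S−E_R)/(RT)].
(E_S−E_R)/(RT) = (65.6−32.8)×10³/(8.314×514) = 32800/4273 = 7.675.
k_R/k_S = (9.01×10^11/1.09×10^16)·exp(7.675) = 8.266×10^-5 × 2155 = 0.178.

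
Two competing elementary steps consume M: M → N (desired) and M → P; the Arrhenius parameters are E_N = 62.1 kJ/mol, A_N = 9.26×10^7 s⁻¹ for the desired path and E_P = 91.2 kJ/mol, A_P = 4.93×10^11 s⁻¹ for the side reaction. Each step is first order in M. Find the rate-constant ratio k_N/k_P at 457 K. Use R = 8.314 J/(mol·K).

Since both paths have the same order in M, the concentration cancels and S_{N/P} = k_N/k_P = (A_N/A_P)·exp[(E_P−E_N)/(RT)].
(E_P−E_N)/(RT) = (91.2−62.1)×10³/(8.314×457) = 29100/3799 = 7.659.
k_N/k_P = (9.26×10^7/4.93×10^11)·exp(7.659) = 1.878×10^-4 × 2119 = 0.398.
Since E_N < E_P, lowering the temperature improves selectivity toward N.

0.398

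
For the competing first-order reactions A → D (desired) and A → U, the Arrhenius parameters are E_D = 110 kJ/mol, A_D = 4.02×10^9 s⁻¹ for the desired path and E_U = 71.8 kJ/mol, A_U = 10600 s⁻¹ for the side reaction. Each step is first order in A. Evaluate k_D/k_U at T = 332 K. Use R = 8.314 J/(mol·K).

0.370

Since both paths have the same order in A, the concentration cancels and S_{D/U} = k_D/k_U = (A_D/A_U)·exp[(E_U−E_D)/(RT)].
(E_U−E_D)/(RT) = (71.8−110)×10³/(8.314×332) = -38200/2760 = -13.84.
k_D/k_U = (4.02×10^9/10600)·exp(-13.84) = 3.792×10^5 × 9.765×10^-7 = 0.370.
Since E_D > E_U, raising the temperature improves selectivity toward D.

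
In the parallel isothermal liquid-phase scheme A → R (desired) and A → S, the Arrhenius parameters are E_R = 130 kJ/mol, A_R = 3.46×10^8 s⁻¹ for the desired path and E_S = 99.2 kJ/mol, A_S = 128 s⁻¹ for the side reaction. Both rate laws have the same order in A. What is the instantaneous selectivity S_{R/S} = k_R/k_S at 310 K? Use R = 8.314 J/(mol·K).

k_R/k_S = (A_R/A_S)·exp[−(E_R−E_S)/(RT)] = (A_R/A_S)·exp[(E_S−E_R)/(RT)].
(E_S−E_R)/(RT) = (99.2−130)×10³/(8.314×310) = -30800/2577 = -11.95.
k_R/k_S = (3.46×10^8/128)·exp(-11.95) = 2.703×10^6 × 6.457×10^-6 = 17.5.

17.5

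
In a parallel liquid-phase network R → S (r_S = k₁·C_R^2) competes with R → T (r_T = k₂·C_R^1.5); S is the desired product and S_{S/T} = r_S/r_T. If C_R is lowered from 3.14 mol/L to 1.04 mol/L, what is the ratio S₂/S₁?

0.576

S_{S/T} = (k₁/k₂)·C_R^0.5, so S₂/S₁ = (C_{R,2}/C_{R,1})^0.5.
= (1.04/3.14)^0.5 = (0.3312)^0.5 = 0.576.
Selectivity toward S falls as C_R falls — high-concentration operation is favoured.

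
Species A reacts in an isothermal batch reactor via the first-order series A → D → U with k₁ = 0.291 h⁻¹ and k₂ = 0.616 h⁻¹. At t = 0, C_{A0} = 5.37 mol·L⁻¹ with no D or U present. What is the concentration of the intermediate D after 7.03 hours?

For first-order series with pure A initially, C_D(t) = k₁C_{A0}/(k₂−k₁)·(e^(−k₁t) − e^(−k₂t)).
e^(−k₁t) = e^(−0.291×7.03) = e^(−2.046) = 0.1293; e^(−k₂t) = e^(−4.330) = 0.01316.
C_D = 0.291×5.37/(0.616−0.291) × (0.1293−0.01316) = 4.808×0.1161 = 0.5584 mol·L⁻¹.

0.558 mol·L⁻¹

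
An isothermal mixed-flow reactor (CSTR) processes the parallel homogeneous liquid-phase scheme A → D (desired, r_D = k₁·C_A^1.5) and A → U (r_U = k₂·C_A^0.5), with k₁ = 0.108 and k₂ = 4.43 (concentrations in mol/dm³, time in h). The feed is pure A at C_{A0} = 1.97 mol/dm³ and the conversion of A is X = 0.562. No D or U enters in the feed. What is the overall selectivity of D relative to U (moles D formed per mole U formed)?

Exit C_A = C_{A0}(1−X) = 1.97×0.438 = 0.8629 mol/dm³.
Rates in a CSTR are evaluated at the outlet concentration: r_D = 0.108×0.8629^1.5 = 0.08656, r_U = 4.43×0.8629^0.5 = 4.115.
Overall selectivity = C_D/C_U = r_Dτ/(r_Uτ) = r_D/r_U = 0.0210.

0.0210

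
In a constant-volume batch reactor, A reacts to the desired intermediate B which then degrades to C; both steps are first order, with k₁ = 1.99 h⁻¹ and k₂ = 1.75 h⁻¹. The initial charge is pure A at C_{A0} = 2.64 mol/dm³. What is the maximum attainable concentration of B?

1.03 mol/dm³

For a first-order series the maximum intermediate yield is C_{B,max}/C_{A0} = (k₁/k₂)^[k₂/(k₂−k₁)].
= (1.99/1.75)^(1.75/(1.75−1.99)) = (1.137)^(-7.292) = 0.3918.
C_{B,max} = 0.3918×2.64 = 1.03 mol/dm³.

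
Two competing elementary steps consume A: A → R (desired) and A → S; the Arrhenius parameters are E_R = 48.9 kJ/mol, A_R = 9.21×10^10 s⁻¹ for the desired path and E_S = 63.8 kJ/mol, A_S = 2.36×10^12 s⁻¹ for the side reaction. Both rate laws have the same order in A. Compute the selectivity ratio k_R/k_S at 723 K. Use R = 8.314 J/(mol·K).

Since both paths have the same order in A, the concentration cancels and S_{R/S} = k_R/k_S = (A_R/A_S)·exp[(E_S−E_R)/(RT)].
(E_S−E_R)/(RT) = (63.8−48.9)×10³/(8.314×723) = 14900/6011 = 2.479.
k_R/k_S = (9.21×10^10/2.36×10^12)·exp(2.479) = 0.03903 × 11.93 = 0.465.
Since E_R < E_S, lowering the temperature improves selectivity toward R.

0.465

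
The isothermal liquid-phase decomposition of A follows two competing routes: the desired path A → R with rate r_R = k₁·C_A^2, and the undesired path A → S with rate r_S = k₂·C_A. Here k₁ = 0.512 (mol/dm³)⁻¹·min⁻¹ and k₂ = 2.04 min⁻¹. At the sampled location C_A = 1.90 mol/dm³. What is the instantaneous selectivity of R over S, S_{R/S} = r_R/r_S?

0.477

S_{R/S} = r_R/r_S = (k₁·C_A^2)/(k₂·C_A) = (k₁/k₂)·C_A.
= (0.512×1.900^2) / (2.04×1.900) = 1.848/3.876 = 0.477.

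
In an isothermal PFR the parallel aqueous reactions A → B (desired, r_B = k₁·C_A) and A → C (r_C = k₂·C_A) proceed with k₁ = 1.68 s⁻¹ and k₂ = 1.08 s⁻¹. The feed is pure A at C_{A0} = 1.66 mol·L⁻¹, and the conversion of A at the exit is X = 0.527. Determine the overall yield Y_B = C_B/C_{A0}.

C_A = C_{A0}(1−X) = 0.7852 mol·L⁻¹.
Both paths are first order in A, so the instantaneous fraction to B is constant: dC_B/d(−C_A) = k₁/(k₁+k₂) = 0.6087.
C_B = 0.6087·(C_{A0}−C_A) = 0.6087×0.8748 = 0.532 mol·L⁻¹.
Y_B = C_B/C_{A0} = 0.5325/1.66 = 0.321.

0.321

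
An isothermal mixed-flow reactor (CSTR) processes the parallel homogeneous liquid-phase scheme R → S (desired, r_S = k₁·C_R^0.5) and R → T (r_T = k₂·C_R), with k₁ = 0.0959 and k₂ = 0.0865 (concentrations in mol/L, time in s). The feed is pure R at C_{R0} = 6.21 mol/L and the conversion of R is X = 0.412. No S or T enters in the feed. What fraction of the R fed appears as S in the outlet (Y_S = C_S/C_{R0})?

Exit C_R = C_{R0}(1−X) = 6.21×0.588 = 3.651 mol/L.
A CSTR operates uniformly at the exit composition, giving r_S = 0.1833 and r_T = 0.3159 (each k·C_R^n at C_R = 3.651).
Fraction of consumed R going to S: r_S/(r_S+r_T) = 0.3672.
C_S = 0.3672·C_{R0}·X = 0.3672×6.21×0.412 = 0.939 mol/L; Y_S = C_S/C_{R0} = 0.151.

0.151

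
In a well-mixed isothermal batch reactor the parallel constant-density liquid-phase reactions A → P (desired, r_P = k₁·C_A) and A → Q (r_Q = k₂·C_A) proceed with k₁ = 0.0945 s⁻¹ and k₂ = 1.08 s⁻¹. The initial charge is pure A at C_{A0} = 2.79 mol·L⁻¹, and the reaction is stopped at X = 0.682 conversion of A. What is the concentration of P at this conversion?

C_A = C_{A0}(1−X) = 0.8872 mol·L⁻¹.
Both paths are first order in A, so the instantaneous fraction to P is constant: dC_P/d(−C_A) = k₁/(k₁+k₂) = 0.08046.
C_P = 0.08046·(C_{A0}−C_A) = 0.08046×1.903 = 0.153 mol·L⁻¹.

0.153 mol·L⁻¹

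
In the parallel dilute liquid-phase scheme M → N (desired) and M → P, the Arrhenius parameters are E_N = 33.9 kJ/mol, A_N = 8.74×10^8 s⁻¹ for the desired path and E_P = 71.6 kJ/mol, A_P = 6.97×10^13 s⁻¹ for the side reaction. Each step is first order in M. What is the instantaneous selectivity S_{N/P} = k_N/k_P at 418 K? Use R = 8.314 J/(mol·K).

0.645

Since both paths have the same order in M, the concentration cancels and S_{N/P} = k_N/k_P = (A_N/A_P)·exp[(E_P−E_N)/(RT)].
(E_P−E_N)/(RT) = (71.6−33.9)×10³/(8.314×418) = 37700/3475 = 10.85.
k_N/k_P = (8.74×10^8/6.97×10^13)·exp(10.85) = 1.254×10^-5 × 51438 = 0.645.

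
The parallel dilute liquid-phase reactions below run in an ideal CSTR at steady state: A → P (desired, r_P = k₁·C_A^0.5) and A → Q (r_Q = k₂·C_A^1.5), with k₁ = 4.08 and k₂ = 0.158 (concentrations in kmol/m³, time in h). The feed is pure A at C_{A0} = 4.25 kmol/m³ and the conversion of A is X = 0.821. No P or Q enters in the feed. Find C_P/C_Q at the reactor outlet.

Exit C_A = C_{A0}(1−X) = 4.25×0.179 = 0.7608 kmol/m³.
A CSTR operates uniformly at the exit composition, giving r_P = 3.559 and r_Q = 0.1048 (each k·C_A^n at C_A = 0.7608).
Overall selectivity = C_P/C_Q = r_Pτ/(r_Qτ) = r_P/r_Q = 33.9.

33.9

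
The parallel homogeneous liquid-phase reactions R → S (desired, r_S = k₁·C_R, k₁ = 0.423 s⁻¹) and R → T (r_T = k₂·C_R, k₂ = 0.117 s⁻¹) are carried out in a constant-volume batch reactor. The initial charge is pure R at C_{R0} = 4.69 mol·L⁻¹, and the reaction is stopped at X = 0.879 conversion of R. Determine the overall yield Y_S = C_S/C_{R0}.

0.689

C_R = C_{R0}(1−X) = 0.5675 mol·L⁻¹.
Both paths are first order in R, so the instantaneous fraction to S is constant: dC_S/d(−C_R) = k₁/(k₁+k₂) = 0.7833.
C_S = 0.7833·(C_{R0}−C_R) = 0.7833×4.123 = 3.23 mol·L⁻¹.
Y_S = C_S/C_{R0} = 3.229/4.69 = 0.689.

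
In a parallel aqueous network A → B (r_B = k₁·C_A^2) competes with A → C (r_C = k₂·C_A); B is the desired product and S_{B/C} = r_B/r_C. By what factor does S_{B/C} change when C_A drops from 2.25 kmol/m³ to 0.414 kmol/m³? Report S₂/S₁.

0.184

S_{B/C} = (k₁/k₂)·C_A, so S₂/S₁ = (C_{A,2}/C_{A,1}).
= 0.414/2.25 = 0.184.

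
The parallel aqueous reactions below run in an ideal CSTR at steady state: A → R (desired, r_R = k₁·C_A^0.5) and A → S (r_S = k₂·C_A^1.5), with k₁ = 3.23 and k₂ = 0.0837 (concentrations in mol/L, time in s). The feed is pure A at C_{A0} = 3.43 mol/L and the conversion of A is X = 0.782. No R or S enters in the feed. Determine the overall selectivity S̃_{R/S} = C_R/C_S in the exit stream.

51.6

Exit C_A = C_{A0}(1−X) = 3.43×0.218 = 0.7477 mol/L.
Rates in a CSTR are evaluated at the outlet concentration: r_R = 3.23×0.7477^0.5 = 2.793, r_S = 0.0837×0.7477^1.5 = 0.05412.
Overall selectivity = C_R/C_S = r_Rτ/(r_Sτ) = r_R/r_S = 51.6.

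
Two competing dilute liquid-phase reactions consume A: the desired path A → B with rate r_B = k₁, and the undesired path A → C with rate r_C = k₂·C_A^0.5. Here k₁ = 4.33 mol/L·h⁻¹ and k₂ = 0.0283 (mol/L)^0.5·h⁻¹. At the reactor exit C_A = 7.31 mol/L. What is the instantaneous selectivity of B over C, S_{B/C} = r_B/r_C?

56.6

S_{B/C} = r_B/r_C = (k₁)/(k₂·C_A^0.5) = (k₁/k₂)·C_A^-0.5.
= (4.33) / (0.0283×7.310^0.5) = 4.330/0.07651 = 56.6.
The undesired path is higher order in A, so low C_A (CSTR or dilute feed) favours B.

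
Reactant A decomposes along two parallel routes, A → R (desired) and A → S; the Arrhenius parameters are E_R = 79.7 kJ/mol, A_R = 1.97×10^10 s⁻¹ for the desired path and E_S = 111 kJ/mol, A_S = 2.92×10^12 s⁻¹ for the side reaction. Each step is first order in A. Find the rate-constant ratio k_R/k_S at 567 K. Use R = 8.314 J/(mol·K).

5.16

Since both paths have the same order in A, the concentration cancels and S_{R/S} = k_R/k_S = (A_R/A_S)·exp[(E_S−E_R)/(RT)].
(E_S−E_R)/(RT) = (111−79.7)×10³/(8.314×567) = 31300/4714 = 6.640.
k_R/k_S = (1.97×10^10/2.92×10^12)·exp(6.640) = 0.006747 × 764.9 = 5.16.
Since E_R < E_S, lowering the temperature improves selectivity toward R.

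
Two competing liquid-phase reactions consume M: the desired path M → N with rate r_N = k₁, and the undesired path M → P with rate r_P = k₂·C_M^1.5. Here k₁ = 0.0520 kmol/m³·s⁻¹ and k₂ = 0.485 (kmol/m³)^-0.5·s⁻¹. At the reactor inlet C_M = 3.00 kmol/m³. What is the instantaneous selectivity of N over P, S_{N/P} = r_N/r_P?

S_{N/P} = r_N/r_P = (k₁)/(k₂·C_M^1.5) = (k₁/k₂)·C_M^-1.5.
= (0.0520) / (0.485×3.000^1.5) = 0.05200/2.520 = 0.0206.
The undesired path is higher order in M, so low C_M (CSTR or dilute feed) favours N.

0.0206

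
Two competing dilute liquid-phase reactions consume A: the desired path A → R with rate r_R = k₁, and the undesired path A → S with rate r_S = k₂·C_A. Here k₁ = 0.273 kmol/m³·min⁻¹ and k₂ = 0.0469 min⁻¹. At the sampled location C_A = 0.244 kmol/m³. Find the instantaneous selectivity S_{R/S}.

23.9

S_{R/S} = r_R/r_S = (k₁)/(k₂·C_A) = (k₁/k₂)·C_A⁻¹.
= (0.273) / (0.0469×0.2440) = 0.2730/0.01144 = 23.9.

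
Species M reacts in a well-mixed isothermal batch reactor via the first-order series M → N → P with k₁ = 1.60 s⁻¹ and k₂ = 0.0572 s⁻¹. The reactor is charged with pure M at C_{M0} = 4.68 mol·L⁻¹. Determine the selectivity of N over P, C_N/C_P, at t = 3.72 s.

For first-order series with pure M initially, C_N(t) = k₁C_{M0}/(k₂−k₁)·(e^(−k₁t) − e^(−k₂t)).
e^(−k₁t) = e^(−1.60×3.72) = e^(−5.952) = 0.002601; e^(−k₂t) = e^(−0.2128) = 0.8083.
C_N = 1.60×4.68/(0.0572−1.60) × (0.002601−0.8083) = (-4.854)×(-0.8057) = 3.911 mol·L⁻¹.
C_M = C_{M0}e^(−k₁t) = 0.01217 mol·L⁻¹, so C_P = C_{M0}−C_M−C_N = 0.7572 mol·L⁻¹; C_N/C_P = 5.16.

5.16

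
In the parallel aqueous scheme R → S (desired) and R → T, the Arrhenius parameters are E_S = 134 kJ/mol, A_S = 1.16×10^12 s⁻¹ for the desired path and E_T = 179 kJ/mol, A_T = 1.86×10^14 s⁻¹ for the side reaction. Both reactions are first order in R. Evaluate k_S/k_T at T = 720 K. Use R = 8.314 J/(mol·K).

11.5

With equal orders, S_{S/T} = k_S/k_T = (A_S/A_T)·exp[(E_T−E_S)/(RT)].
(E_T−E_S)/(RT) = (179−134)×10³/(8.314×720) = 45000/5986 = 7.517.
k_S/k_T = (1.16×10^12/1.86×10^14)·exp(7.517) = 0.006237 × 1840 = 11.5.
Since E_S < E_T, lowering the temperature improves selectivity toward S.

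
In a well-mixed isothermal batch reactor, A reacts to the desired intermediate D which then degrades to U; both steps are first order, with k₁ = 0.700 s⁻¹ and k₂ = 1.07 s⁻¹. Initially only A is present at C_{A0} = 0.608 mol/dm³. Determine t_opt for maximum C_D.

Setting dC_D/dt = 0 gives t_opt = ln(k₂/k₁)/(k₂−k₁).
= ln(1.07/0.700)/(1.07−0.700) = ln(1.529)/0.3700 = 0.4243/0.3700 = 1.15 s.

1.15 s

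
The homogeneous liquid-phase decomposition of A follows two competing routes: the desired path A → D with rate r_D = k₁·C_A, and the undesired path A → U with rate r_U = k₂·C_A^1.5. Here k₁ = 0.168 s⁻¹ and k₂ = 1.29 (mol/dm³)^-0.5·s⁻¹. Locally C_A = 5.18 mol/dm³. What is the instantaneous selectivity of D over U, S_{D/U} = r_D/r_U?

0.0572

S_{D/U} = r_D/r_U = (k₁·C_A)/(k₂·C_A^1.5) = (k₁/k₂)·C_A^-0.5.
= (0.168×5.180) / (1.29×5.180^1.5) = 0.8702/15.21 = 0.0572.
The undesired path is higher order in A, so low C_A (CSTR or dilute feed) favours D.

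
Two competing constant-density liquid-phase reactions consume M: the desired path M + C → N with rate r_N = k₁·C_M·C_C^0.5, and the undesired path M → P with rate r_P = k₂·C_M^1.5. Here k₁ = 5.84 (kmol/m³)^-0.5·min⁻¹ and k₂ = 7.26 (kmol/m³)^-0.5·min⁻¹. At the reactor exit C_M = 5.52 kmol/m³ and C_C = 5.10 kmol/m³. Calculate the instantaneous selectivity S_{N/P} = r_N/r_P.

0.773

S_{N/P} = r_N/r_P = (k₁·C_M·C_C^0.5)/(k₂·C_M^1.5) = (k₁/k₂)·C_M^-0.5·C_C^0.5.
= (5.84×5.520×5.100^0.5) / (7.26×5.520^1.5) = 72.80/94.16 = 0.773.
The undesired path is higher order in M, so low C_M (CSTR or dilute feed) favours N.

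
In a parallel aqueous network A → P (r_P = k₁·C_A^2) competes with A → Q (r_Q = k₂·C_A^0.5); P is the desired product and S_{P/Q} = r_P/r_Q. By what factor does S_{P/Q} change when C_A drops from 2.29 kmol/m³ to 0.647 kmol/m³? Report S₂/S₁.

0.150

S_{P/Q} = (k₁/k₂)·C_A^1.5, so S₂/S₁ = (C_{A,2}/C_{A,1})^1.5.
= (0.647/2.29)^1.5 = (0.2825)^1.5 = 0.150.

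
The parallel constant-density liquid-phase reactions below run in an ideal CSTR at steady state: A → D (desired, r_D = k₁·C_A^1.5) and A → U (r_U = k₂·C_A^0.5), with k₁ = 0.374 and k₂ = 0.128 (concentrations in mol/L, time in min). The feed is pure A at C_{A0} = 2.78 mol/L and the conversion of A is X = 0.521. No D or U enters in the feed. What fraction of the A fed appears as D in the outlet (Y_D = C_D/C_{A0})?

Exit C_A = C_{A0}(1−X) = 2.78×0.479 = 1.332 mol/L.
A CSTR operates uniformly at the exit composition, giving r_D = 0.5747 and r_U = 0.1477 (each k·C_A^n at C_A = 1.332).
Fraction of consumed A going to D: r_D/(r_D+r_U) = 0.7955.
C_D = 0.7955·C_{A0}·X = 0.7955×2.78×0.521 = 1.15 mol/L; Y_D = C_D/C_{A0} = 0.414.

0.414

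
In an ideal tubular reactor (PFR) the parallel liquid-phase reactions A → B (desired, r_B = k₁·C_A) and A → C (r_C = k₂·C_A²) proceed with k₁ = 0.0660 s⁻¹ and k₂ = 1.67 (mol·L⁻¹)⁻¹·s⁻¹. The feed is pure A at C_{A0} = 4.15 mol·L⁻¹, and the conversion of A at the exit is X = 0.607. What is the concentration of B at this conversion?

0.0363 mol·L⁻¹

C_A = C_{A0}(1−X) = 1.631 mol·L⁻¹.
Along a PFR/batch, dC_B/dC_A = −r_B/(r_B+r_C) = −k₁/(k₁+k₂·C_A).
Integrating from C_{A0} to C_A: C_B = (0.0660/1.67)·ln[(0.0660+1.67·4.15)/(0.0660+1.67·1.63)] = 0.03952·ln(6.997/2.790) = 0.03634 mol·L⁻¹.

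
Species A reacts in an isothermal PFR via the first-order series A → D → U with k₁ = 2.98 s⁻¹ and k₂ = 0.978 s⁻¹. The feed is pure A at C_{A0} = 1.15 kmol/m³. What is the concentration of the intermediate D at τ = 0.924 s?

The intermediate concentration in a first-order A→B→C sequence is C_D = k₁C_{A0}(e^(−k₁τ) − e^(−k₂τ))/(k₂−k₁).
e^(−k₁τ) = e^(−2.98×0.924) = e^(−2.754) = 0.06370; e^(−k₂τ) = e^(−0.9037) = 0.4051.
C_D = 2.98×1.15/(0.978−2.98) × (0.06370−0.4051) = (-1.712)×(-0.3414) = 0.5844 kmol/m³.

0.584 kmol/m³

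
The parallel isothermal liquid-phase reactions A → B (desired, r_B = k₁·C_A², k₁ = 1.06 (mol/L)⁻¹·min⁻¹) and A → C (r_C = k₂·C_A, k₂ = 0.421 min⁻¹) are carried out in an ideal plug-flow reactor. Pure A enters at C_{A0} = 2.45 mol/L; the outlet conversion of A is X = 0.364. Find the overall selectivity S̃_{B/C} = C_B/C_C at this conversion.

C_A = C_{A0}(1−X) = 1.558 mol/L.
Along a PFR/batch, dC_C/dC_A = −r_C/(r_B+r_C) = −k₂/(k₂+k₁·C_A).
Integrating from C_{A0} to C_A: C_C = (0.421/1.06)·ln[(0.421+1.06·2.45)/(0.421+1.06·1.56)] = 0.3972·ln(3.018/2.073) = 0.1492 mol/L.
Then C_B = (C_{A0}−C_A) − C_C = 0.8918 − 0.1492 = 0.7426 mol/L.
S̃_{B/C} = C_B/C_C = 0.7426/0.1492 = 4.98.

4.98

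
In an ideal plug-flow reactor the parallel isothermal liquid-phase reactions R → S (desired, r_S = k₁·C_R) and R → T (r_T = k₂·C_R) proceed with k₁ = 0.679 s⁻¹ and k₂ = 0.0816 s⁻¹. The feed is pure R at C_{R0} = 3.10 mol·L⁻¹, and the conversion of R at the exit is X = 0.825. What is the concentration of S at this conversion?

C_R = C_{R0}(1−X) = 0.5425 mol·L⁻¹.
Both paths are first order in R, so the instantaneous fraction to S is constant: dC_S/d(−C_R) = k₁/(k₁+k₂) = 0.8927.
C_S = 0.8927·(C_{R0}−C_R) = 0.8927×2.558 = 2.28 mol·L⁻¹.

2.28 mol·L⁻¹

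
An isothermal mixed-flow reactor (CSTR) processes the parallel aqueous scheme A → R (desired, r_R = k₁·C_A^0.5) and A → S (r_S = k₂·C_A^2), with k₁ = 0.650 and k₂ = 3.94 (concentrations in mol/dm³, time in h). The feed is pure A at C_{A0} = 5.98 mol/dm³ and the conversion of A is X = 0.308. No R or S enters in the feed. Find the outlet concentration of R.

Exit C_A = C_{A0}(1−X) = 5.98×0.692 = 4.138 mol/dm³.
A CSTR operates uniformly at the exit composition, giving r_R = 1.322 and r_S = 67.47 (each k·C_A^n at C_A = 4.138).
Fraction of consumed A going to R: r_R/(r_R+r_S) = 0.01922.
C_R = 0.01922·C_{A0}·X = 0.01922×5.98×0.308 = 0.0354 mol/dm³.

0.0354 mol/dm³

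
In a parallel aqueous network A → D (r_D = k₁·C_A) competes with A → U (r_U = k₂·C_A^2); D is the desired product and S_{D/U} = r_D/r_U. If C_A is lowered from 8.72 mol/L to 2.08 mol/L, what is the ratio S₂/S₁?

4.19

S_{D/U} = (k₁/k₂)·C_A⁻¹, so S₂/S₁ = (C_{A,2}/C_{A,1})⁻¹.
= 8.72/2.08 = 4.19.
Selectivity toward D rises as C_A falls — low-concentration operation is favoured.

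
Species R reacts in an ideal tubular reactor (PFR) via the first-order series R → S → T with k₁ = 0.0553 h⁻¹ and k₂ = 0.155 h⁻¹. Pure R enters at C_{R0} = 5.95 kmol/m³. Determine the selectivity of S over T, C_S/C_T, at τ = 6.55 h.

For first-order series with pure R initially, C_S(τ) = k₁C_{R0}/(k₂−k₁)·(e^(−k₁τ) − e^(−k₂τ)).
e^(−k₁τ) = e^(−0.0553×6.55) = e^(−0.3622) = 0.6961; e^(−k₂τ) = e^(−1.015) = 0.3623.
C_S = 0.0553×5.95/(0.155−0.0553) × (0.6961−0.3623) = 3.300×0.3338 = 1.102 kmol/m³.
C_R = C_{R0}e^(−k₁τ) = 4.142 kmol/m³, so C_T = C_{R0}−C_R−C_S = 0.7063 kmol/m³; C_S/C_T = 1.56.

1.56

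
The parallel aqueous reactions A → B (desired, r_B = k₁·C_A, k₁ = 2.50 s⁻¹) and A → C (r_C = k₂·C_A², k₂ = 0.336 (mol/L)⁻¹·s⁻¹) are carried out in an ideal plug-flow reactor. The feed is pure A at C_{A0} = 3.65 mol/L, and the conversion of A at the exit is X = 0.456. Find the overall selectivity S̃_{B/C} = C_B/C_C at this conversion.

C_A = C_{A0}(1−X) = 1.986 mol/L.
Along a PFR/batch, dC_B/dC_A = −r_B/(r_B+r_C) = −k₁/(k₁+k₂·C_A).
Integrating from C_{A0} to C_A: C_B = (2.50/0.336)·ln[(2.50+0.336·3.65)/(2.50+0.336·1.99)] = 7.440·ln(3.726/3.167) = 1.210 mol/L.
C_C = (C_{A0}−C_A)−C_B = 0.4545 mol/L; S̃_{B/C} = 1.210/0.4545 = 2.66.

2.66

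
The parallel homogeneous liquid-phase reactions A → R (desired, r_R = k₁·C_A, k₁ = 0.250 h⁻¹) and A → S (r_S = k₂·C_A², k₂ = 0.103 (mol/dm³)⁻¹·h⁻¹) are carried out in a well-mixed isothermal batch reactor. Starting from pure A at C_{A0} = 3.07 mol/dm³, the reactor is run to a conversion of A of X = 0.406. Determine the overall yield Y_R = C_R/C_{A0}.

0.203

C_A = C_{A0}(1−X) = 1.824 mol/dm³.
Along a PFR/batch, dC_R/dC_A = −r_R/(r_R+r_S) = −k₁/(k₁+k₂·C_A).
Integrating from C_{A0} to C_A: C_R = (0.250/0.103)·ln[(0.250+0.103·3.07)/(0.250+0.103·1.82)] = 2.427·ln(0.5662/0.4378) = 0.6241 mol/dm³.
Y_R = C_R/C_{A0} = 0.6241/3.07 = 0.203.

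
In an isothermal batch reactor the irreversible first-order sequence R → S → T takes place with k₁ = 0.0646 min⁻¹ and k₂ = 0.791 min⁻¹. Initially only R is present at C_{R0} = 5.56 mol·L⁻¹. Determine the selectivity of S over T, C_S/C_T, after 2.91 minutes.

0.608

Solving the coupled first-order balances gives C_S(t) = [k₁/(k₂−k₁)]·C_{R0}·(e^(−k₁t) − e^(−k₂t)).
e^(−k₁t) = e^(−0.0646×2.91) = e^(−0.1880) = 0.8286; e^(−k₂t) = e^(−2.302) = 0.1001.
C_S = 0.0646×5.56/(0.791−0.0646) × (0.8286−0.1001) = 0.4945×0.7285 = 0.3602 mol·L⁻¹.
C_R = C_{R0}e^(−k₁t) = 4.607 mol·L⁻¹, so C_T = C_{R0}−C_R−C_S = 0.5926 mol·L⁻¹; C_S/C_T = 0.608.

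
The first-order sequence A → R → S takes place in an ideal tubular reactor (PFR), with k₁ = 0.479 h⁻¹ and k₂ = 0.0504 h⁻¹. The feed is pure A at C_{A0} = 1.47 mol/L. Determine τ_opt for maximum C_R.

5.25 h

Setting dC_R/dτ = 0 gives τ_opt = ln(k₂/k₁)/(k₂−k₁).
= ln(0.0504/0.479)/(0.0504−0.479) = ln(0.1052)/-0.4286 = -2.252/-0.4286 = 5.25 h.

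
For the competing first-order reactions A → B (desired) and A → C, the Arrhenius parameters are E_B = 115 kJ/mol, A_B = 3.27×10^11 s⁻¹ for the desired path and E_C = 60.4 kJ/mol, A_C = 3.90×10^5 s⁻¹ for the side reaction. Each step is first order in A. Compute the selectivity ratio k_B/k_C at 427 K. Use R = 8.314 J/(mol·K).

0.175

k_B/k_C = (A_B/A_C)·exp[−(E_B−E_C)/(RT)] = (A_B/A_C)·exp[(E_C−E_B)/(RT)].
(E_C−E_B)/(RT) = (60.4−115)×10³/(8.314×427) = -54600/3550 = -15.38.
k_B/k_C = (3.27×10^11/3.90×10^5)·exp(-15.38) = 8.385×10^5 × 2.092×10^-7 = 0.175.
Since E_B > E_C, raising the temperature improves selectivity toward B.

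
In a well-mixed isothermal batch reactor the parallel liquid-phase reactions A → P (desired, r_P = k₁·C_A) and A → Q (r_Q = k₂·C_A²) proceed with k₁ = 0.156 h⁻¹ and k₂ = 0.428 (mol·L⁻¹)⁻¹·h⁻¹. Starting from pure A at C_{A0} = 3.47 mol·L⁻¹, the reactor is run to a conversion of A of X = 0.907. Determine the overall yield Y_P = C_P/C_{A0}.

C_A = C_{A0}(1−X) = 0.3227 mol·L⁻¹.
Along a PFR/batch, dC_P/dC_A = −r_P/(r_P+r_Q) = −k₁/(k₁+k₂·C_A).
Integrating from C_{A0} to C_A: C_P = (0.156/0.428)·ln[(0.156+0.428·3.47)/(0.156+0.428·0.323)] = 0.3645·ln(1.641/0.2941) = 0.6266 mol·L⁻¹.
Y_P = C_P/C_{A0} = 0.6266/3.47 = 0.181.

0.181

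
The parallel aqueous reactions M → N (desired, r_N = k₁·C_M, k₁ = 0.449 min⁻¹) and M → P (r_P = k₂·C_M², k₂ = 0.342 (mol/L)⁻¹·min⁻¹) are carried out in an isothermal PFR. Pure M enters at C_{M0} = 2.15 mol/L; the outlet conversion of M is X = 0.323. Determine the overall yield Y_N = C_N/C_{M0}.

0.137

C_M = C_{M0}(1−X) = 1.456 mol/L.
Along a PFR/batch, dC_N/dC_M = −r_N/(r_N+r_P) = −k₁/(k₁+k₂·C_M).
Integrating from C_{M0} to C_M: C_N = (0.449/0.342)·ln[(0.449+0.342·2.15)/(0.449+0.342·1.46)] = 1.313·ln(1.184/0.9468) = 0.2938 mol/L.
Y_N = C_N/C_{M0} = 0.2938/2.15 = 0.137.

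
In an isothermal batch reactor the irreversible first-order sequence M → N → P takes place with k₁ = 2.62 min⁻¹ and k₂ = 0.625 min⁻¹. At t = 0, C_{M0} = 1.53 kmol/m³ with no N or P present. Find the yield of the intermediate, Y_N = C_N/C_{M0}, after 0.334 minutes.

Solving the coupled first-order balances gives C_N(t) = [k₁/(k₂−k₁)]·C_{M0}·(e^(−k₁t) − e^(−k₂t)).
e^(−k₁t) = e^(−2.62×0.334) = e^(−0.8751) = 0.4168; e^(−k₂t) = e^(−0.2088) = 0.8116.
C_N = 2.62×1.53/(0.625−2.62) × (0.4168−0.8116) = (-2.009)×(-0.3948) = 0.7932 kmol/m³.
Y_N = C_N/C_{M0} = 0.7932/1.53 = 0.518.

0.518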